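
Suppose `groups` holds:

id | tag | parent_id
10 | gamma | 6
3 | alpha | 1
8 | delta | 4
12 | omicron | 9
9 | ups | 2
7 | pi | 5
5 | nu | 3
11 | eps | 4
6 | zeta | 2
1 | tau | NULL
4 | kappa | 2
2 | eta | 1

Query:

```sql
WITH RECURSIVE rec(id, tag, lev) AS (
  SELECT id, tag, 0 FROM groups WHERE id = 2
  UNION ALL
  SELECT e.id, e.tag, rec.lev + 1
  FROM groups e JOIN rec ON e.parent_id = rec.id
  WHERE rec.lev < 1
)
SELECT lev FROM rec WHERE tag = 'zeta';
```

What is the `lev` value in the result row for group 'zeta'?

Base: id=2 (eta) at lev 0.
Iteration 1: rows with parent_id in {2} -> kappa (id 4, lev 1), zeta (id 6, lev 1), ups (id 9, lev 1).
Iteration 2: lev < 1 fails for all current rows; recursion stops.

1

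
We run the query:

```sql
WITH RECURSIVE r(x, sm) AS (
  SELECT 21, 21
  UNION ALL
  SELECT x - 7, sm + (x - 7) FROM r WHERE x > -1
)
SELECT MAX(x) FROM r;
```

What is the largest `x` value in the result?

Base: x=21, sm=21.
Iteration 1: 21 > -1 holds -> x = 21 - 7 = 14, sm = 21 + 14 = 35.
Iteration 2: 14 > -1 holds -> x = 14 - 7 = 7, sm = 35 + 7 = 42.
Iteration 3: 7 > -1 holds -> x = 7 - 7 = 0, sm = 42 + 0 = 42.
Iteration 4: 0 > -1 holds -> x = 0 - 7 = -7, sm = 42 + -7 = 35.
Iteration 5: -7 > -1 fails; recursion stops.
x values: 21, 14, 7, 0, -7; the maximum is 21.

21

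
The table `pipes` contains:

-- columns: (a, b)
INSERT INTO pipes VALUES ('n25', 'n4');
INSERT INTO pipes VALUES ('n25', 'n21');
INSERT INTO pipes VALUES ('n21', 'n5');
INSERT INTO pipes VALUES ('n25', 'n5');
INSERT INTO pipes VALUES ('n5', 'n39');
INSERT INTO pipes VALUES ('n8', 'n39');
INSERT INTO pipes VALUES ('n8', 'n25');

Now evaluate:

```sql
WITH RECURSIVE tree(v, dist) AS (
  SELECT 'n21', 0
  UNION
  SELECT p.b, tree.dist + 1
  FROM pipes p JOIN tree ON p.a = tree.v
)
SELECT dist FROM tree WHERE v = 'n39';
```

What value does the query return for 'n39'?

2

Base: (n21, dist=0).
Iteration 1: edges from {n21} -> (n5, dist=1).
Iteration 2: edges from {n5} -> (n39, dist=2).
Iteration 3: no outgoing edges from {n39}; recursion stops.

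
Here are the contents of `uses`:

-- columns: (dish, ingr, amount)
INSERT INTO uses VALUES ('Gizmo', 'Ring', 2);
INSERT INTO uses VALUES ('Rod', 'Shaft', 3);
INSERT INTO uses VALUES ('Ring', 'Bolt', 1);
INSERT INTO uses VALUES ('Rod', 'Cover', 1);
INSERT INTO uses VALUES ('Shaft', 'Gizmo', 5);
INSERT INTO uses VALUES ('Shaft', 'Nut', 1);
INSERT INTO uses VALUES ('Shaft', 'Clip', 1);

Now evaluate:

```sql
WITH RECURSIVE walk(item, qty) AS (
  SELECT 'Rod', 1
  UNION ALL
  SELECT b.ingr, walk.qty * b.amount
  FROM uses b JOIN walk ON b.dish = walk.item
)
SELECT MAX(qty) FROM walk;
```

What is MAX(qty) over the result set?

Base: (Rod, qty=1).
Iteration 1: components of {Rod} -> Cover = 1*1 = 1, Shaft = 1*3 = 3.
Iteration 2: components of {Cover,Shaft} -> Clip = 3*1 = 3, Gizmo = 3*5 = 15, Nut = 3*1 = 3.
Iteration 3: components of {Clip,Gizmo,Nut} -> Ring = 15*2 = 30.
Iteration 4: components of {Ring} -> Bolt = 30*1 = 30.
Iteration 5: no further components; recursion stops.
qty values: 1, 1, 3, 15, 3, 3, 30, 30; the maximum is 30.

30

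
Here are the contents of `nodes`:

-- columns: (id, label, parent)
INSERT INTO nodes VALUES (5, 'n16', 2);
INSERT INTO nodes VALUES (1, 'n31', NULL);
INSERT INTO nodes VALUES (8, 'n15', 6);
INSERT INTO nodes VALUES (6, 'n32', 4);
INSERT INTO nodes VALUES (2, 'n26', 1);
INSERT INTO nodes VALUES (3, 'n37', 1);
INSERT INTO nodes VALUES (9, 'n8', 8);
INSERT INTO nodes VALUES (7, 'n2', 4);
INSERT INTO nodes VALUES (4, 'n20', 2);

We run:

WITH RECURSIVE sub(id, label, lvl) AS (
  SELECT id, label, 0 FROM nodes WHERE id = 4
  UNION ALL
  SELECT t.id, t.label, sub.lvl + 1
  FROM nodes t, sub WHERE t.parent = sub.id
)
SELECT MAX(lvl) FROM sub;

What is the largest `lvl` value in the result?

3

Base: id=4 (n20) at lvl 0.
Iteration 1: rows with parent in {4} -> n32 (id 6, lvl 1), n2 (id 7, lvl 1).
Iteration 2: rows with parent in {6,7} -> n15 (id 8, lvl 2).
Iteration 3: rows with parent in {8} -> n8 (id 9, lvl 3).
Iteration 4: no rows with parent in {9}; recursion stops.
lvl values: 0, 1, 1, 2, 3; the maximum is 3.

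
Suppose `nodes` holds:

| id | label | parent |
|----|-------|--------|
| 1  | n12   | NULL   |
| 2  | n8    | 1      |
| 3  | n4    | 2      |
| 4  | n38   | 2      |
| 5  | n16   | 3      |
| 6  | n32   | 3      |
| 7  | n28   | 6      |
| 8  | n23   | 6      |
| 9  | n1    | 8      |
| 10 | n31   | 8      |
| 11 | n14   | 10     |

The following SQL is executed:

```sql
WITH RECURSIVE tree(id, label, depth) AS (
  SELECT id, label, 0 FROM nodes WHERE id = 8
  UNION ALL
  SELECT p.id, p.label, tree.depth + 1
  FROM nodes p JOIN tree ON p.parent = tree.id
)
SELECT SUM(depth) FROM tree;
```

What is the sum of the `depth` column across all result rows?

Base: id=8 (n23) at depth 0.
Iteration 1: rows with parent in {8} -> n1 (id 9, depth 1), n31 (id 10, depth 1).
Iteration 2: rows with parent in {9,10} -> n14 (id 11, depth 2).
Iteration 3: no rows with parent in {11}; recursion stops.
SUM(depth) = 0 + 1 + 1 + 2 = 4.

4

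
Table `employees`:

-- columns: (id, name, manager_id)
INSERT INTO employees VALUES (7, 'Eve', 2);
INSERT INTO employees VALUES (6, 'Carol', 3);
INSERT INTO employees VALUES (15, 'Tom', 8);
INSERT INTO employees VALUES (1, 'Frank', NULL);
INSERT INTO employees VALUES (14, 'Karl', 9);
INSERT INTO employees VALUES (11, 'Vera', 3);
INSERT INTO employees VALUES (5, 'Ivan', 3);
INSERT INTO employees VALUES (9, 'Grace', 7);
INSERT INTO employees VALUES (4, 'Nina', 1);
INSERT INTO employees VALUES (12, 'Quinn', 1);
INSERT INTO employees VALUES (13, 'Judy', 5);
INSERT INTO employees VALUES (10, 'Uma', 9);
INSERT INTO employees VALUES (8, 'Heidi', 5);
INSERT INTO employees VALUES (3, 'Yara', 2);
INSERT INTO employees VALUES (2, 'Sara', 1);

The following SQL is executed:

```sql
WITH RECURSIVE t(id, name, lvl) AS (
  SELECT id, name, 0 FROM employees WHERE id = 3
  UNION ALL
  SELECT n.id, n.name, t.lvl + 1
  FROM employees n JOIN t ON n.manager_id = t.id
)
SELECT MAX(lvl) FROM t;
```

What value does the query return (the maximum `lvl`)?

Base: id=3 (Yara) at lvl 0.
Iteration 1: rows with manager_id in {3} -> Ivan (id 5, lvl 1), Carol (id 6, lvl 1), Vera (id 11, lvl 1).
Iteration 2: rows with manager_id in {5,6,11} -> Heidi (id 8, lvl 2), Judy (id 13, lvl 2).
Iteration 3: rows with manager_id in {8,13} -> Tom (id 15, lvl 3).
Iteration 4: no rows with manager_id in {15}; recursion stops.
lvl values: 0, 1, 1, 1, 2, 2, 3; the maximum is 3.

3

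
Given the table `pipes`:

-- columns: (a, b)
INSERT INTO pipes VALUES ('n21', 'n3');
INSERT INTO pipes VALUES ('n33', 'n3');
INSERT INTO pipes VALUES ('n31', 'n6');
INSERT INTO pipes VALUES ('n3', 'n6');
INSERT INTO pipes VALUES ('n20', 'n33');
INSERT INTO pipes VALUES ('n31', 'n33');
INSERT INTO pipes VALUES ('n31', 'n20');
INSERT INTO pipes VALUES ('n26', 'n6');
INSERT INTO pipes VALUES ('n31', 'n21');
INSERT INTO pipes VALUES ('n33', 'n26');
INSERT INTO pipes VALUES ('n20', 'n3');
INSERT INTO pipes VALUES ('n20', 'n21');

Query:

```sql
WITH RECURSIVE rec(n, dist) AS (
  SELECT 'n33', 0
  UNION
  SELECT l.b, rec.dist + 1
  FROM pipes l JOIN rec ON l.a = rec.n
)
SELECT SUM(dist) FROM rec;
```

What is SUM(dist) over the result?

4

Base: (n33, dist=0).
Iteration 1: edges from {n33} -> (n26, dist=1), (n3, dist=1).
Iteration 2: edges from {n26,n3} -> (n6, dist=2). [UNION drops 1 duplicate row(s)]
Iteration 3: no outgoing edges from {n6}; recursion stops.
SUM(dist) = 0 + 1 + 1 + 2 = 4.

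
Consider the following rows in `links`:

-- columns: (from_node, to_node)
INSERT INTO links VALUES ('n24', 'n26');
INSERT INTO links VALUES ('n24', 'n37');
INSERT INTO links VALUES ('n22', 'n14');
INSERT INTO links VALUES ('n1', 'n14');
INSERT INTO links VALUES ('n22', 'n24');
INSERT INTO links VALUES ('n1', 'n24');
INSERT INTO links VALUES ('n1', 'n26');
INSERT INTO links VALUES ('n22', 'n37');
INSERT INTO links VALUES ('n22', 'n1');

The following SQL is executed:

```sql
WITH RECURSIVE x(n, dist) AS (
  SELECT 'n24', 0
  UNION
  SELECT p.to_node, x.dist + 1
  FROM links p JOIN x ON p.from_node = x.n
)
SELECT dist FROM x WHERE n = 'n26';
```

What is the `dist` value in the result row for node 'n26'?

1

Base: (n24, dist=0).
Iteration 1: edges from {n24} -> (n26, dist=1), (n37, dist=1).
Iteration 2: no outgoing edges from {n26,n37}; recursion stops.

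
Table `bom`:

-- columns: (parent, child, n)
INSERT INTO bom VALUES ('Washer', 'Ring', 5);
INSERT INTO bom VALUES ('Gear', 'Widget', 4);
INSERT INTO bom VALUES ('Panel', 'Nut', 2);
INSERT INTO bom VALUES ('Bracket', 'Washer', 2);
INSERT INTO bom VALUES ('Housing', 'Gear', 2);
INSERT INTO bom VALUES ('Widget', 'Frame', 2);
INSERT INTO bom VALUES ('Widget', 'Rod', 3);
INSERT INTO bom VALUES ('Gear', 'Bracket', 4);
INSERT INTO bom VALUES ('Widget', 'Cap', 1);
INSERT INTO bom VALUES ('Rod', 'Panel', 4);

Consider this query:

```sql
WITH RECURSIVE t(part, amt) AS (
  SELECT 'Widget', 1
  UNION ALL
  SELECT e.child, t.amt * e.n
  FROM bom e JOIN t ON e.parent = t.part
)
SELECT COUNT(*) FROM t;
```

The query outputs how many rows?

6

Base: (Widget, amt=1).
Iteration 1: components of {Widget} -> Cap = 1*1 = 1, Frame = 1*2 = 2, Rod = 1*3 = 3.
Iteration 2: components of {Cap,Frame,Rod} -> Panel = 3*4 = 12.
Iteration 3: components of {Panel} -> Nut = 12*2 = 24.
Iteration 4: no further components; recursion stops.
Total rows emitted: 6.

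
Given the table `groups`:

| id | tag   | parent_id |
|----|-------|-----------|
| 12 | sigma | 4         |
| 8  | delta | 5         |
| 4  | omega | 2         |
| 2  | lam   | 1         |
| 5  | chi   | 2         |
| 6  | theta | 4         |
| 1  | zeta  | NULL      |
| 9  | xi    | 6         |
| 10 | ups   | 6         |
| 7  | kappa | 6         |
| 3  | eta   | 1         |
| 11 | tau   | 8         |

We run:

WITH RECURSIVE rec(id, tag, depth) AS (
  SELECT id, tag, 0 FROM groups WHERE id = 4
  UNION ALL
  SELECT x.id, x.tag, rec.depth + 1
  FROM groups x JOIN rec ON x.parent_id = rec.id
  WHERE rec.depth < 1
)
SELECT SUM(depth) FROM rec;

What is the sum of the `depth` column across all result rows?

2

Base: id=4 (omega) at depth 0.
Iteration 1: rows with parent_id in {4} -> theta (id 6, depth 1), sigma (id 12, depth 1).
Iteration 2: depth < 1 fails for all current rows; recursion stops.
SUM(depth) = 0 + 1 + 1 = 2.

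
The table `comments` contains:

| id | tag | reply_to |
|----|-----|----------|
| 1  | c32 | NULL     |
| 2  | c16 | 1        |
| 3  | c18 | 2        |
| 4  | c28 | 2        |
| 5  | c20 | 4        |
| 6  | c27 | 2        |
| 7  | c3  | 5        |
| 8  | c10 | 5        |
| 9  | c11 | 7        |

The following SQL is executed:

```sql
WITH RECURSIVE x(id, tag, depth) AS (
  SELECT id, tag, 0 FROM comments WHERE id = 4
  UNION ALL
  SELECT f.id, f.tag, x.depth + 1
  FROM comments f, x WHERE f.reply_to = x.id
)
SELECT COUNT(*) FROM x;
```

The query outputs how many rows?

5

Base: id=4 (c28) at depth 0.
Iteration 1: rows with reply_to in {4} -> c20 (id 5, depth 1).
Iteration 2: rows with reply_to in {5} -> c3 (id 7, depth 2), c10 (id 8, depth 2).
Iteration 3: rows with reply_to in {7,8} -> c11 (id 9, depth 3).
Iteration 4: no rows with reply_to in {9}; recursion stops.
Total rows emitted: 5.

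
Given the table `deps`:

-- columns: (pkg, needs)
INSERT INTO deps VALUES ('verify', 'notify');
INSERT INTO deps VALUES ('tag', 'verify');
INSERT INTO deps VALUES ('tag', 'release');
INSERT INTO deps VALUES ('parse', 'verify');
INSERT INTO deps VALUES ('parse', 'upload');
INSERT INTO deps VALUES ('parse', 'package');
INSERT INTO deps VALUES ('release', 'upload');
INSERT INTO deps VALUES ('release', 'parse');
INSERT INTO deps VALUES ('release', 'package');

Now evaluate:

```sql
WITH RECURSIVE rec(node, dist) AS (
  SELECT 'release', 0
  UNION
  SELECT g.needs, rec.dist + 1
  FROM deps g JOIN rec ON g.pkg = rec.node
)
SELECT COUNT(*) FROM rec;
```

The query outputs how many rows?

Base: (release, dist=0).
Iteration 1: edges from {release} -> (package, dist=1), (parse, dist=1), (upload, dist=1).
Iteration 2: edges from {package,parse,upload} -> (package, dist=2), (upload, dist=2), (verify, dist=2).
Iteration 3: edges from {package,upload,verify} -> (notify, dist=3).
Iteration 4: no outgoing edges from {notify}; recursion stops.
Total rows emitted: 8.

8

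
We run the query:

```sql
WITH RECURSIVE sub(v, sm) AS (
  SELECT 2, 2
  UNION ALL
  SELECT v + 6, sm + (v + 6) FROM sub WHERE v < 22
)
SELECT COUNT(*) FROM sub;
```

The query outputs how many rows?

Base: v=2, sm=2.
Iteration 1: 2 < 22 holds -> v = 2 + 6 = 8, sm = 2 + 8 = 10.
Iteration 2: 8 < 22 holds -> v = 8 + 6 = 14, sm = 10 + 14 = 24.
Iteration 3: 14 < 22 holds -> v = 14 + 6 = 20, sm = 24 + 20 = 44.
Iteration 4: 20 < 22 holds -> v = 20 + 6 = 26, sm = 44 + 26 = 70.
Iteration 5: 26 < 22 fails; recursion stops.
Total rows emitted: 5.

5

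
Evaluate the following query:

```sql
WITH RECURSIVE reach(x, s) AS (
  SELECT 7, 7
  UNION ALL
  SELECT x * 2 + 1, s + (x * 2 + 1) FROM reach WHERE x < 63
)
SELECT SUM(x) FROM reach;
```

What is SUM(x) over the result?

116

Base: x=7, s=7.
Iteration 1: 7 < 63 holds -> x = 7 * 2 + 1 = 15, s = 7 + 15 = 22.
Iteration 2: 15 < 63 holds -> x = 15 * 2 + 1 = 31, s = 22 + 31 = 53.
Iteration 3: 31 < 63 holds -> x = 31 * 2 + 1 = 63, s = 53 + 63 = 116.
Iteration 4: 63 < 63 fails; recursion stops.
SUM(x) = 7 + 15 + 31 + 63 = 116.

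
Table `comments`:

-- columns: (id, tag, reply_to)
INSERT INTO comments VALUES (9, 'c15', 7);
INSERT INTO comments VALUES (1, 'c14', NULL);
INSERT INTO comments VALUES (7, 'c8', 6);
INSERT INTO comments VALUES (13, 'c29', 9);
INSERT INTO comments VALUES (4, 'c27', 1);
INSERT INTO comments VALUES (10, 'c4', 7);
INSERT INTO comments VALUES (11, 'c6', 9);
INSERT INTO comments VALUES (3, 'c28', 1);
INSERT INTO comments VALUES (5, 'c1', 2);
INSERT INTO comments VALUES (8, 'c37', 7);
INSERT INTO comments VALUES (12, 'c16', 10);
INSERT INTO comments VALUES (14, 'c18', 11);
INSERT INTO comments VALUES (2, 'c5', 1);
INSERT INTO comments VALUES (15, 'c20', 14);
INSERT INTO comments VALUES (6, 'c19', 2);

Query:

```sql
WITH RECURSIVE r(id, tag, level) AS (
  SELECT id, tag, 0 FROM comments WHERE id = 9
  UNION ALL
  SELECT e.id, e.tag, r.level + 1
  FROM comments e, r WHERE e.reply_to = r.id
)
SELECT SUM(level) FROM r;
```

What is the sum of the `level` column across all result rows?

Base: id=9 (c15) at level 0.
Iteration 1: rows with reply_to in {9} -> c6 (id 11, level 1), c29 (id 13, level 1).
Iteration 2: rows with reply_to in {11,13} -> c18 (id 14, level 2).
Iteration 3: rows with reply_to in {14} -> c20 (id 15, level 3).
Iteration 4: no rows with reply_to in {15}; recursion stops.
SUM(level) = 0 + 1 + 1 + 2 + 3 = 7.

7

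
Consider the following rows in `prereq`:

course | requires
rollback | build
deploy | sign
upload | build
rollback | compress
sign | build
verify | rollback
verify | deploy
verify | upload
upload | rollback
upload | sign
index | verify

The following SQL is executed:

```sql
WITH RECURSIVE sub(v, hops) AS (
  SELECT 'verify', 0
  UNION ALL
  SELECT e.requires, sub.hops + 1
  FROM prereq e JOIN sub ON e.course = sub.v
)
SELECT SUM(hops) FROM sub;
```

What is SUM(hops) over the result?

27

Base: (verify, hops=0).
Iteration 1: edges from {verify} -> (deploy, hops=1), (rollback, hops=1), (upload, hops=1).
Iteration 2: edges from {deploy,rollback,upload} -> (build, hops=2) x2, (compress, hops=2), (rollback, hops=2), (sign, hops=2) x2. [UNION ALL keeps all 6 new rows, including repeats]
Iteration 3: edges from {build,compress,rollback,sign} -> (build, hops=3) x3, (compress, hops=3). [UNION ALL keeps all 4 new rows, including repeats]
Iteration 4: no outgoing edges from {build,compress}; recursion stops.
SUM(hops) = 0 + 1 + 1 + 1 + 2 + 2 + 2 + 2 + 2 + 2 + 3 + 3 + 3 + 3 = 27.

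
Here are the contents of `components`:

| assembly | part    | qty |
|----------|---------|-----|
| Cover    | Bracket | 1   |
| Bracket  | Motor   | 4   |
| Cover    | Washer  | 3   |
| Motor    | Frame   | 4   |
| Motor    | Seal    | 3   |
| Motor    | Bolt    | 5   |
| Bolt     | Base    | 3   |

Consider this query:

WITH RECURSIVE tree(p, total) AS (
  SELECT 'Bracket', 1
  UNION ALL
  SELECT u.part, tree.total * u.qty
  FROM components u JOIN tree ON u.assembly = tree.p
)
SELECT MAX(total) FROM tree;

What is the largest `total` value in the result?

60

Base: (Bracket, total=1).
Iteration 1: components of {Bracket} -> Motor = 1*4 = 4.
Iteration 2: components of {Motor} -> Bolt = 4*5 = 20, Frame = 4*4 = 16, Seal = 4*3 = 12.
Iteration 3: components of {Bolt,Frame,Seal} -> Base = 20*3 = 60.
Iteration 4: no further components; recursion stops.
total values: 1, 4, 16, 12, 20, 60; the maximum is 60.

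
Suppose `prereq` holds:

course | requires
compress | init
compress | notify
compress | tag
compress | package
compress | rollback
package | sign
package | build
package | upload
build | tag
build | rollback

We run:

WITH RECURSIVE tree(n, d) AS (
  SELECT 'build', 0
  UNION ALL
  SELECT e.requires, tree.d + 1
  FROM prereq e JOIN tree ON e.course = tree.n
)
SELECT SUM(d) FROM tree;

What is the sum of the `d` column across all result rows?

2

Base: (build, d=0).
Iteration 1: edges from {build} -> (rollback, d=1), (tag, d=1).
Iteration 2: no outgoing edges from {rollback,tag}; recursion stops.
SUM(d) = 0 + 1 + 1 = 2.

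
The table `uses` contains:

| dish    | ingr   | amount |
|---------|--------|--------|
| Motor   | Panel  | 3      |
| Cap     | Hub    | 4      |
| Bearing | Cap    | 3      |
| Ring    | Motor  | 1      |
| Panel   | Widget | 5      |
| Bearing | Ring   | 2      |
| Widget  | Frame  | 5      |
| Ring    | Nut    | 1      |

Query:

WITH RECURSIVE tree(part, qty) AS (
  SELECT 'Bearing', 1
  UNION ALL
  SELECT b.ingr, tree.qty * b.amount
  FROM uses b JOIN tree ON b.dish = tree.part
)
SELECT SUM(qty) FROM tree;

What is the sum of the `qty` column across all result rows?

208

Base: (Bearing, qty=1).
Iteration 1: components of {Bearing} -> Cap = 1*3 = 3, Ring = 1*2 = 2.
Iteration 2: components of {Cap,Ring} -> Hub = 3*4 = 12, Motor = 2*1 = 2, Nut = 2*1 = 2.
Iteration 3: components of {Hub,Motor,Nut} -> Panel = 2*3 = 6.
Iteration 4: components of {Panel} -> Widget = 6*5 = 30.
Iteration 5: components of {Widget} -> Frame = 30*5 = 150.
Iteration 6: no further components; recursion stops.
SUM(qty) = 1 + 2 + 3 + 2 + 2 + 12 + 6 + 30 + 150 = 208.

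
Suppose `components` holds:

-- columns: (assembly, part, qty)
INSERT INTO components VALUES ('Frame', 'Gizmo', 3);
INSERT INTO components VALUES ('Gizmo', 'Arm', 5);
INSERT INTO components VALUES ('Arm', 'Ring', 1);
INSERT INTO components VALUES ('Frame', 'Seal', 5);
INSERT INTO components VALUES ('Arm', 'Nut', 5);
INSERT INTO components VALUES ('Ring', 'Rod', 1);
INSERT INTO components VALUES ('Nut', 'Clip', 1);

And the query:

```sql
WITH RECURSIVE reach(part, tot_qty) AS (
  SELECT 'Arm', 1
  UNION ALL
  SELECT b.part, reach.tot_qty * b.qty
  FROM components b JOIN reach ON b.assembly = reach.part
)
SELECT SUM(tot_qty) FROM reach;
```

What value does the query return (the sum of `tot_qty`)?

Base: (Arm, tot_qty=1).
Iteration 1: components of {Arm} -> Nut = 1*5 = 5, Ring = 1*1 = 1.
Iteration 2: components of {Nut,Ring} -> Clip = 5*1 = 5, Rod = 1*1 = 1.
Iteration 3: no further components; recursion stops.
SUM(tot_qty) = 1 + 1 + 5 + 1 + 5 = 13.

13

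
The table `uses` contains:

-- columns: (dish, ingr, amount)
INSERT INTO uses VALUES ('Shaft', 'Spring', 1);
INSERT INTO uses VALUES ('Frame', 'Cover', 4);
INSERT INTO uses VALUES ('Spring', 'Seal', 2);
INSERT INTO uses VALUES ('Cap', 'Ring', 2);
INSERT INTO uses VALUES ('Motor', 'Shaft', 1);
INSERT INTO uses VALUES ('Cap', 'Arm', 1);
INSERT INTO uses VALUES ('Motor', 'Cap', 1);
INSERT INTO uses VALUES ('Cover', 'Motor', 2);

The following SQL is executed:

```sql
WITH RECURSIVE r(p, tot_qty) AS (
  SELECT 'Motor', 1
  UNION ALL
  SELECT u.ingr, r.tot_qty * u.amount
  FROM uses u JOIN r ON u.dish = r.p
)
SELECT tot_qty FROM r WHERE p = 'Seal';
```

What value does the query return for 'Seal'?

2

Base: (Motor, tot_qty=1).
Iteration 1: components of {Motor} -> Cap = 1*1 = 1, Shaft = 1*1 = 1.
Iteration 2: components of {Cap,Shaft} -> Arm = 1*1 = 1, Ring = 1*2 = 2, Spring = 1*1 = 1.
Iteration 3: components of {Arm,Ring,Spring} -> Seal = 1*2 = 2.
Iteration 4: no further components; recursion stops.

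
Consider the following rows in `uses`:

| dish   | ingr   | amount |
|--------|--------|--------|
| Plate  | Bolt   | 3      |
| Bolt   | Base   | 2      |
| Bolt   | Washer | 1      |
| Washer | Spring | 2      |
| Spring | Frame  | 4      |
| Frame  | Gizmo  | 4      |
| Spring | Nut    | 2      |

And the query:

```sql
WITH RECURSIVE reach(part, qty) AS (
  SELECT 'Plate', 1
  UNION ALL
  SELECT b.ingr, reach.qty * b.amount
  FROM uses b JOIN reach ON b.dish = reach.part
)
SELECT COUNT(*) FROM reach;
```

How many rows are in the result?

8

Base: (Plate, qty=1).
Iteration 1: components of {Plate} -> Bolt = 1*3 = 3.
Iteration 2: components of {Bolt} -> Base = 3*2 = 6, Washer = 3*1 = 3.
Iteration 3: components of {Base,Washer} -> Spring = 3*2 = 6.
Iteration 4: components of {Spring} -> Frame = 6*4 = 24, Nut = 6*2 = 12.
Iteration 5: components of {Frame,Nut} -> Gizmo = 24*4 = 96.
Iteration 6: no further components; recursion stops.
Total rows emitted: 8.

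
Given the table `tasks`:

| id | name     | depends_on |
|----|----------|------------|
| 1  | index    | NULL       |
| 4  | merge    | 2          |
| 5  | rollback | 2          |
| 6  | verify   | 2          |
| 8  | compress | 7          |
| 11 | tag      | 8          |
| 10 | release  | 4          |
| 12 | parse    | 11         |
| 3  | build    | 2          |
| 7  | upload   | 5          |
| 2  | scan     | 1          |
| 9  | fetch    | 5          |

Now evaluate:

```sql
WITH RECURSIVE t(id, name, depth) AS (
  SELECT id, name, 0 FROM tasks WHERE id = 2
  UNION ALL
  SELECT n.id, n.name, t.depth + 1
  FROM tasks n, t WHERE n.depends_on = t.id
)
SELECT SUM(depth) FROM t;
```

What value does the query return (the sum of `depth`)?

Base: id=2 (scan) at depth 0.
Iteration 1: rows with depends_on in {2} -> build (id 3, depth 1), merge (id 4, depth 1), rollback (id 5, depth 1), verify (id 6, depth 1).
Iteration 2: rows with depends_on in {3,4,5,6} -> upload (id 7, depth 2), fetch (id 9, depth 2), release (id 10, depth 2).
Iteration 3: rows with depends_on in {7,9,10} -> compress (id 8, depth 3).
Iteration 4: rows with depends_on in {8} -> tag (id 11, depth 4).
Iteration 5: rows with depends_on in {11} -> parse (id 12, depth 5).
Iteration 6: no rows with depends_on in {12}; recursion stops.
SUM(depth) = 0 + 1 + 1 + 1 + 1 + 2 + 2 + 2 + 3 + 4 + 5 = 22.

22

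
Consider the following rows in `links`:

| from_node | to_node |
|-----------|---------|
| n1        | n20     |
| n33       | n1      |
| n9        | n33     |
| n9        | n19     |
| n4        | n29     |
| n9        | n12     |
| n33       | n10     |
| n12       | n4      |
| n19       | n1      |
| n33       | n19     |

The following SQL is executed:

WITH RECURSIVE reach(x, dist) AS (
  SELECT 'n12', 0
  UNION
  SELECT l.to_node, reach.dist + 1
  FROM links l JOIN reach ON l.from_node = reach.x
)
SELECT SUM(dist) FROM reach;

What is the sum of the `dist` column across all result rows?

3

Base: (n12, dist=0).
Iteration 1: edges from {n12} -> (n4, dist=1).
Iteration 2: edges from {n4} -> (n29, dist=2).
Iteration 3: no outgoing edges from {n29}; recursion stops.
SUM(dist) = 0 + 1 + 2 = 3.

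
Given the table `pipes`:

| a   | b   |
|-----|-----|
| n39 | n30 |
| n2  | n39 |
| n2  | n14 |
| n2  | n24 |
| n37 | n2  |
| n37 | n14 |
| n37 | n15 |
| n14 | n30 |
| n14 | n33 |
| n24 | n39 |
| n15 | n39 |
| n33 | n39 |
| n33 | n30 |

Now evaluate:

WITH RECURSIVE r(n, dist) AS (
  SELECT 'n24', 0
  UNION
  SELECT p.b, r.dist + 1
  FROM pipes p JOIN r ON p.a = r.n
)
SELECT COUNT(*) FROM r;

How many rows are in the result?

Base: (n24, dist=0).
Iteration 1: edges from {n24} -> (n39, dist=1).
Iteration 2: edges from {n39} -> (n30, dist=2).
Iteration 3: no outgoing edges from {n30}; recursion stops.
Total rows emitted: 3.

3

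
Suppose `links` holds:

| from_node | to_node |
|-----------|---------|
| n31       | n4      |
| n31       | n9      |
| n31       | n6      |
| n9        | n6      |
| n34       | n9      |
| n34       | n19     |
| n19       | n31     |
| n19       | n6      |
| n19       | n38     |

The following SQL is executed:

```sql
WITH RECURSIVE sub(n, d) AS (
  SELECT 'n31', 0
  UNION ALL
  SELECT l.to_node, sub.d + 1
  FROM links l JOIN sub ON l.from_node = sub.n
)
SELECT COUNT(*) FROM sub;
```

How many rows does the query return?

5

Base: (n31, d=0).
Iteration 1: edges from {n31} -> (n4, d=1), (n6, d=1), (n9, d=1).
Iteration 2: edges from {n4,n6,n9} -> (n6, d=2).
Iteration 3: no outgoing edges from {n6}; recursion stops.
Total rows emitted: 5.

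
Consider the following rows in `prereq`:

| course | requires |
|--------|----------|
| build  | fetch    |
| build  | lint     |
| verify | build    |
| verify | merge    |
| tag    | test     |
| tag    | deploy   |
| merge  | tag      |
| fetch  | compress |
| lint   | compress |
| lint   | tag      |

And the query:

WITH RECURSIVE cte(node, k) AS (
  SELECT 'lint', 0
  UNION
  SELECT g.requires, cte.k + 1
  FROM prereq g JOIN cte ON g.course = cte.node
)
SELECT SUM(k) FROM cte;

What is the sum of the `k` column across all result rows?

Base: (lint, k=0).
Iteration 1: edges from {lint} -> (compress, k=1), (tag, k=1).
Iteration 2: edges from {compress,tag} -> (deploy, k=2), (test, k=2).
Iteration 3: no outgoing edges from {deploy,test}; recursion stops.
SUM(k) = 0 + 1 + 1 + 2 + 2 = 6.

6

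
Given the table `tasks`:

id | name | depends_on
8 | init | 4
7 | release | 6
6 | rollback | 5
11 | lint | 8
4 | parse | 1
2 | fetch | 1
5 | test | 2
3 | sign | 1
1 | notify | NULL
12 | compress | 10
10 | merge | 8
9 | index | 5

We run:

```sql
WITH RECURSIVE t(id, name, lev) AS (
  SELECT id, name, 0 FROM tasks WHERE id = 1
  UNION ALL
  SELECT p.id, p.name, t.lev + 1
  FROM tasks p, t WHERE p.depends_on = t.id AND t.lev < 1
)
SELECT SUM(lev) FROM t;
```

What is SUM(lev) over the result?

3

Base: id=1 (notify) at lev 0.
Iteration 1: rows with depends_on in {1} -> fetch (id 2, lev 1), sign (id 3, lev 1), parse (id 4, lev 1).
Iteration 2: lev < 1 fails for all current rows; recursion stops.
SUM(lev) = 0 + 1 + 1 + 1 = 3.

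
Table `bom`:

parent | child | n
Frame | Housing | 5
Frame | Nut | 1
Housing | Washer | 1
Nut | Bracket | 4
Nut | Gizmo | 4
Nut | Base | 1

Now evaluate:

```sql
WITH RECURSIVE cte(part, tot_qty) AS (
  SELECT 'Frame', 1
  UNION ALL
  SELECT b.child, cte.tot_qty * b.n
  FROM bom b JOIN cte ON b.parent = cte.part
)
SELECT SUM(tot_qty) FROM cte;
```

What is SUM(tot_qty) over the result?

21

Base: (Frame, tot_qty=1).
Iteration 1: components of {Frame} -> Housing = 1*5 = 5, Nut = 1*1 = 1.
Iteration 2: components of {Housing,Nut} -> Base = 1*1 = 1, Bracket = 1*4 = 4, Gizmo = 1*4 = 4, Washer = 5*1 = 5.
Iteration 3: no further components; recursion stops.
SUM(tot_qty) = 1 + 5 + 1 + 5 + 4 + 4 + 1 = 21.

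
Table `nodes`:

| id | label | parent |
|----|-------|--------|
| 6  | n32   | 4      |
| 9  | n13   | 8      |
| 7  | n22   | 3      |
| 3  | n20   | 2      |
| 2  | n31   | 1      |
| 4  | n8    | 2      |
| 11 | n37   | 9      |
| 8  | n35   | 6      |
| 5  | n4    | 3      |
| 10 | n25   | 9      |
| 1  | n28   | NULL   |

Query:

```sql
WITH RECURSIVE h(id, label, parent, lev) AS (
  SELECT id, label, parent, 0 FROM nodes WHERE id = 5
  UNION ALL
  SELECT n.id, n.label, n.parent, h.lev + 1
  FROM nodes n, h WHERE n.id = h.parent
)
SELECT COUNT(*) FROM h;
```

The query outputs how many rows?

Base: id=5 (n4), parent=3, lev 0.
Iteration 1: join on id=3 -> n20 (id 3, parent=2, lev 1).
Iteration 2: join on id=2 -> n31 (id 2, parent=1, lev 2).
Iteration 3: join on id=1 -> n28 (id 1, parent=NULL, lev 3).
Iteration 4: parent is NULL; no match; recursion stops.
Total rows emitted: 4.

4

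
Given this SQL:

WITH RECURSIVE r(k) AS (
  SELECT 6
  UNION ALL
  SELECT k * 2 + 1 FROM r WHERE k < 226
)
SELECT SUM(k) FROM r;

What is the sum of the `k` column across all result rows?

882

Base: k=6.
Iteration 1: 6 < 226 holds -> k = 6 * 2 + 1 = 13.
Iteration 2: 13 < 226 holds -> k = 13 * 2 + 1 = 27.
Iteration 3: 27 < 226 holds -> k = 27 * 2 + 1 = 55.
Iteration 4: 55 < 226 holds -> k = 55 * 2 + 1 = 111.
Iteration 5: 111 < 226 holds -> k = 111 * 2 + 1 = 223.
Iteration 6: 223 < 226 holds -> k = 223 * 2 + 1 = 447.
Iteration 7: 447 < 226 fails; recursion stops.
SUM(k) = 6 + 13 + 27 + 55 + 111 + 223 + 447 = 882.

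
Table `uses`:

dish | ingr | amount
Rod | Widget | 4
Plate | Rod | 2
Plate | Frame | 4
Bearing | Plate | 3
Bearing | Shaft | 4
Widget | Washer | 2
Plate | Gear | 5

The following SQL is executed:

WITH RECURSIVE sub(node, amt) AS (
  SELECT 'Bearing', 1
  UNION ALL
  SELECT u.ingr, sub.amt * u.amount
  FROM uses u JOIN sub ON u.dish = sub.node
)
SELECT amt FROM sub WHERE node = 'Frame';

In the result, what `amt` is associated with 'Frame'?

Base: (Bearing, amt=1).
Iteration 1: components of {Bearing} -> Plate = 1*3 = 3, Shaft = 1*4 = 4.
Iteration 2: components of {Plate,Shaft} -> Frame = 3*4 = 12, Gear = 3*5 = 15, Rod = 3*2 = 6.
Iteration 3: components of {Frame,Gear,Rod} -> Widget = 6*4 = 24.
Iteration 4: components of {Widget} -> Washer = 24*2 = 48.
Iteration 5: no further components; recursion stops.

12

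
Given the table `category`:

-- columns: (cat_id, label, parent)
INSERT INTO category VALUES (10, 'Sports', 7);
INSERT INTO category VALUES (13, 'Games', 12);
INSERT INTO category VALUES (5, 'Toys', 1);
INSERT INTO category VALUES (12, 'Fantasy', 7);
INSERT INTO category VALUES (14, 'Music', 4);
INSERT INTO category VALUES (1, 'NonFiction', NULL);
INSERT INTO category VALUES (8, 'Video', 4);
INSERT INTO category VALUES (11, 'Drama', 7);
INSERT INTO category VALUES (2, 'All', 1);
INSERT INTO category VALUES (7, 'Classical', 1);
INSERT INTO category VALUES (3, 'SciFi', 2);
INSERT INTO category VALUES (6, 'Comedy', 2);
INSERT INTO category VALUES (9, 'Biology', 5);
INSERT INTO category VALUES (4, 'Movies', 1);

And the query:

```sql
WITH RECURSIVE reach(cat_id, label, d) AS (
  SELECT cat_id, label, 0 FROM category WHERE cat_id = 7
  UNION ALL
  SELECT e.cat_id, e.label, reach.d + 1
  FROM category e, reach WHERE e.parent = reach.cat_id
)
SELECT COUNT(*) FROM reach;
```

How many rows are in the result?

Base: cat_id=7 (Classical) at d 0.
Iteration 1: rows with parent in {7} -> Sports (id 10, d 1), Drama (id 11, d 1), Fantasy (id 12, d 1).
Iteration 2: rows with parent in {10,11,12} -> Games (id 13, d 2).
Iteration 3: no rows with parent in {13}; recursion stops.
Total rows emitted: 5.

5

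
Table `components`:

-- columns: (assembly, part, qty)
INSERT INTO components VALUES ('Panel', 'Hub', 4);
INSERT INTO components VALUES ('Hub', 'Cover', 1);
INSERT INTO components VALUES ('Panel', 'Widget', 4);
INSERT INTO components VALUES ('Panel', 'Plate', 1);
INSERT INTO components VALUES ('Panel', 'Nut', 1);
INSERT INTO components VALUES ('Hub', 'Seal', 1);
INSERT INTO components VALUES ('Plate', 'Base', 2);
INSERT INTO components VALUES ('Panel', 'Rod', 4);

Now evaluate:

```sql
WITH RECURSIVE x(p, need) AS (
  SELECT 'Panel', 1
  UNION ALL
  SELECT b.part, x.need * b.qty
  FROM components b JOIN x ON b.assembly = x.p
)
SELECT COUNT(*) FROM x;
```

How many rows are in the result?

9

Base: (Panel, need=1).
Iteration 1: components of {Panel} -> Hub = 1*4 = 4, Nut = 1*1 = 1, Plate = 1*1 = 1, Rod = 1*4 = 4, Widget = 1*4 = 4.
Iteration 2: components of {Hub,Nut,Plate,Rod,Widget} -> Base = 1*2 = 2, Cover = 4*1 = 4, Seal = 4*1 = 4.
Iteration 3: no further components; recursion stops.
Total rows emitted: 9.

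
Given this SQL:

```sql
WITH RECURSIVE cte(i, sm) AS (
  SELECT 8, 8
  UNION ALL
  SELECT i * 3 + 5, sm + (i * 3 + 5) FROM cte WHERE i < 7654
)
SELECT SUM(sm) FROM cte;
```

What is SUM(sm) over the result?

Base: i=8, sm=8.
Iteration 1: 8 < 7654 holds -> i = 8 * 3 + 5 = 29, sm = 8 + 29 = 37.
Iteration 2: 29 < 7654 holds -> i = 29 * 3 + 5 = 92, sm = 37 + 92 = 129.
Iteration 3: 92 < 7654 holds -> i = 92 * 3 + 5 = 281, sm = 129 + 281 = 410.
Iteration 4: 281 < 7654 holds -> i = 281 * 3 + 5 = 848, sm = 410 + 848 = 1258.
Iteration 5: 848 < 7654 holds -> i = 848 * 3 + 5 = 2549, sm = 1258 + 2549 = 3807.
Iteration 6: 2549 < 7654 holds -> i = 2549 * 3 + 5 = 7652, sm = 3807 + 7652 = 11459.
Iteration 7: 7652 < 7654 holds -> i = 7652 * 3 + 5 = 22961, sm = 11459 + 22961 = 34420.
Iteration 8: 22961 < 7654 fails; recursion stops.
SUM(sm) = 8 + 37 + 129 + 410 + 1258 + 3807 + 11459 + 34420 = 51528.

51528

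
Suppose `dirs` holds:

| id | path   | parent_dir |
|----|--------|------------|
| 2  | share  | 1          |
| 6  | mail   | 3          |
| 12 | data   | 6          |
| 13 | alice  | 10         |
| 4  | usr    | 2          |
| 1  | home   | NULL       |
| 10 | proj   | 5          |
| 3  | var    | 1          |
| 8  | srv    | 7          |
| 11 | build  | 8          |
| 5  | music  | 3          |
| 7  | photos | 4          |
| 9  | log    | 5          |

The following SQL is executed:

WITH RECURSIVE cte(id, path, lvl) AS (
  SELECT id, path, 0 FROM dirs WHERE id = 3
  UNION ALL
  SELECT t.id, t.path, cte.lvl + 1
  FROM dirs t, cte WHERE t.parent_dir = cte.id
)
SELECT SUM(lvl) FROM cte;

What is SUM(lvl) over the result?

11

Base: id=3 (var) at lvl 0.
Iteration 1: rows with parent_dir in {3} -> music (id 5, lvl 1), mail (id 6, lvl 1).
Iteration 2: rows with parent_dir in {5,6} -> log (id 9, lvl 2), proj (id 10, lvl 2), data (id 12, lvl 2).
Iteration 3: rows with parent_dir in {9,10,12} -> alice (id 13, lvl 3).
Iteration 4: no rows with parent_dir in {13}; recursion stops.
SUM(lvl) = 0 + 1 + 1 + 2 + 2 + 2 + 3 = 11.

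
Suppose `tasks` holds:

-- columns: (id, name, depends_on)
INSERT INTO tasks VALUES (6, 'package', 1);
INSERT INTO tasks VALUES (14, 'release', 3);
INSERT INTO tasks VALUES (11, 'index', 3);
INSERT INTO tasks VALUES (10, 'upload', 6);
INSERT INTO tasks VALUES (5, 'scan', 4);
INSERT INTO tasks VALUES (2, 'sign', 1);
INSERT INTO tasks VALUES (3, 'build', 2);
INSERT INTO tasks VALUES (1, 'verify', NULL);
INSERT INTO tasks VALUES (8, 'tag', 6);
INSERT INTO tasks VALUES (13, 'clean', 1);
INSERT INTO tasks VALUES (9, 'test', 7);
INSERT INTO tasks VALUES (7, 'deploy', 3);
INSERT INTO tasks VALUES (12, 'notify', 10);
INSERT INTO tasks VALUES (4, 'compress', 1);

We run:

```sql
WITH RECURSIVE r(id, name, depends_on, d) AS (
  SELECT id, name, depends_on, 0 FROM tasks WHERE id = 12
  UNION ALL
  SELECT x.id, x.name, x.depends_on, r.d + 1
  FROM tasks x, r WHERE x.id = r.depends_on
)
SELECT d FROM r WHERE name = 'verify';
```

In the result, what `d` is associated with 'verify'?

Base: id=12 (notify), depends_on=10, d 0.
Iteration 1: join on id=10 -> upload (id 10, depends_on=6, d 1).
Iteration 2: join on id=6 -> package (id 6, depends_on=1, d 2).
Iteration 3: join on id=1 -> verify (id 1, depends_on=NULL, d 3).
Iteration 4: depends_on is NULL; no match; recursion stops.

3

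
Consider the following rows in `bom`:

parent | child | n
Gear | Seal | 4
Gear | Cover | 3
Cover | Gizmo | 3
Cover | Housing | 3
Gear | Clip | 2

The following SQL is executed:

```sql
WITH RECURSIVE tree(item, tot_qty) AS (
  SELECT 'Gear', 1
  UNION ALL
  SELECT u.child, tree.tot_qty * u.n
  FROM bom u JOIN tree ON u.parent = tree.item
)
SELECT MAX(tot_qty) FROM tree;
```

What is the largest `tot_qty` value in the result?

Base: (Gear, tot_qty=1).
Iteration 1: components of {Gear} -> Clip = 1*2 = 2, Cover = 1*3 = 3, Seal = 1*4 = 4.
Iteration 2: components of {Clip,Cover,Seal} -> Gizmo = 3*3 = 9, Housing = 3*3 = 9.
Iteration 3: no further components; recursion stops.
tot_qty values: 1, 4, 3, 2, 9, 9; the maximum is 9.

9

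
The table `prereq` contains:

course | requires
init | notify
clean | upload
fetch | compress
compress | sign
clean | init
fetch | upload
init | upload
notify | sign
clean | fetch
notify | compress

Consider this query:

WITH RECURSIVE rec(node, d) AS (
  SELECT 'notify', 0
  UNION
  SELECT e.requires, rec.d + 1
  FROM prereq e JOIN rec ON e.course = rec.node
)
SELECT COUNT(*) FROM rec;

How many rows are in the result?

Base: (notify, d=0).
Iteration 1: edges from {notify} -> (compress, d=1), (sign, d=1).
Iteration 2: edges from {compress,sign} -> (sign, d=2).
Iteration 3: no outgoing edges from {sign}; recursion stops.
Total rows emitted: 4.

4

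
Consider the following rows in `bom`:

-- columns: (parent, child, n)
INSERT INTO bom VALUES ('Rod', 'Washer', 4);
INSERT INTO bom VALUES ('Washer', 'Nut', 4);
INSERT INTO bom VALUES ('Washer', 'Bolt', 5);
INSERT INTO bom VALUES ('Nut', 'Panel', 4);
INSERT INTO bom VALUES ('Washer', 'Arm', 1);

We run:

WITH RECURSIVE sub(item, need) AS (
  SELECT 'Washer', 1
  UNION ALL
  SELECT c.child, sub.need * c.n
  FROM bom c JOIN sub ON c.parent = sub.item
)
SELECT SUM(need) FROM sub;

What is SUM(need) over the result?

Base: (Washer, need=1).
Iteration 1: components of {Washer} -> Arm = 1*1 = 1, Bolt = 1*5 = 5, Nut = 1*4 = 4.
Iteration 2: components of {Arm,Bolt,Nut} -> Panel = 4*4 = 16.
Iteration 3: no further components; recursion stops.
SUM(need) = 1 + 4 + 5 + 1 + 16 = 27.

27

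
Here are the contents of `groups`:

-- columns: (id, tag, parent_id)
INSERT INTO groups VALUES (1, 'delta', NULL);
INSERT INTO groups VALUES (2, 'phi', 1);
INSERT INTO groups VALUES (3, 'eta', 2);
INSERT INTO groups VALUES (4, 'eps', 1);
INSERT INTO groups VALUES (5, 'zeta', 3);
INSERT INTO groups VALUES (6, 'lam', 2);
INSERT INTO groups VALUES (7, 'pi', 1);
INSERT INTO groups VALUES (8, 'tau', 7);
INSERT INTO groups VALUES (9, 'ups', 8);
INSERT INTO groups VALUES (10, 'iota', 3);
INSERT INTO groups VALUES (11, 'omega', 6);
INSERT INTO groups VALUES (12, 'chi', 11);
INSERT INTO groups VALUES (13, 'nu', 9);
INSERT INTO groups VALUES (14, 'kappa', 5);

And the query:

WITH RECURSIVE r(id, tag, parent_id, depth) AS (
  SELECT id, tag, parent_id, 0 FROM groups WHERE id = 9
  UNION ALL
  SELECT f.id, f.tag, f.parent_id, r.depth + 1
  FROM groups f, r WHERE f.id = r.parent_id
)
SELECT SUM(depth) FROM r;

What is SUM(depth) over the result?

6

Base: id=9 (ups), parent_id=8, depth 0.
Iteration 1: join on id=8 -> tau (id 8, parent_id=7, depth 1).
Iteration 2: join on id=7 -> pi (id 7, parent_id=1, depth 2).
Iteration 3: join on id=1 -> delta (id 1, parent_id=NULL, depth 3).
Iteration 4: parent_id is NULL; no match; recursion stops.
SUM(depth) = 0 + 1 + 2 + 3 = 6.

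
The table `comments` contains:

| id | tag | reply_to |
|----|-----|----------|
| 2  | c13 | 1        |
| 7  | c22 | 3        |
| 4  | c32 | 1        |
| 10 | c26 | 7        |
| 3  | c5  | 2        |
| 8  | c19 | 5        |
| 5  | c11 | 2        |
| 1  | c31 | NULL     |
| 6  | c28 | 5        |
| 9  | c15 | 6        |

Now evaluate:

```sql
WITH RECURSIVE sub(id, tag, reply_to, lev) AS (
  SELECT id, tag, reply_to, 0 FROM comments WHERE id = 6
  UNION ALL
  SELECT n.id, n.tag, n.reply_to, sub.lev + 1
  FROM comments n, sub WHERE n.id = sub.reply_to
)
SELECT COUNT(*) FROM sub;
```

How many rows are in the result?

4

Base: id=6 (c28), reply_to=5, lev 0.
Iteration 1: join on id=5 -> c11 (id 5, reply_to=2, lev 1).
Iteration 2: join on id=2 -> c13 (id 2, reply_to=1, lev 2).
Iteration 3: join on id=1 -> c31 (id 1, reply_to=NULL, lev 3).
Iteration 4: reply_to is NULL; no match; recursion stops.
Total rows emitted: 4.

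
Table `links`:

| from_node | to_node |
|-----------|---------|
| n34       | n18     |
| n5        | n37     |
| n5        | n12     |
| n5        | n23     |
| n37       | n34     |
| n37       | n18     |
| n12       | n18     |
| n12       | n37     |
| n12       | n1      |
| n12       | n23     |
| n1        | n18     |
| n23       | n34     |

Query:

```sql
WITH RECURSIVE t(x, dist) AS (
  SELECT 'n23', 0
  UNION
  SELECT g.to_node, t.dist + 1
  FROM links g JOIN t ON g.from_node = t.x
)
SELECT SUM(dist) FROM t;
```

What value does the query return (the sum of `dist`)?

3

Base: (n23, dist=0).
Iteration 1: edges from {n23} -> (n34, dist=1).
Iteration 2: edges from {n34} -> (n18, dist=2).
Iteration 3: no outgoing edges from {n18}; recursion stops.
SUM(dist) = 0 + 1 + 2 = 3.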